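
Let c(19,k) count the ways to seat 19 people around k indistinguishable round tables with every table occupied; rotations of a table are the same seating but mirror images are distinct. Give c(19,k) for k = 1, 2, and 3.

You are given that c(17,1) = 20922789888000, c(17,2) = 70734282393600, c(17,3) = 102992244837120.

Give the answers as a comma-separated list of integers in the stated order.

[18] T[18,1]:17*20922789888000+0=355687428096000 · T[18,2]:17*70734282393600+20922789888000=1223405590579200 · T[18,3]:17*102992244837120+70734282393600=1821602444624640
[19] T[19,1]:18*355687428096000+0=6402373705728000 · T[19,2]:18*1223405590579200+355687428096000=22376988058521600 · T[19,3]:18*1821602444624640+1223405590579200=34012249593822720
Read c(19,1) = 6402373705728000, c(19,2) = 22376988058521600, c(19,3) = 34012249593822720.

6402373705728000, 22376988058521600, 34012249593822720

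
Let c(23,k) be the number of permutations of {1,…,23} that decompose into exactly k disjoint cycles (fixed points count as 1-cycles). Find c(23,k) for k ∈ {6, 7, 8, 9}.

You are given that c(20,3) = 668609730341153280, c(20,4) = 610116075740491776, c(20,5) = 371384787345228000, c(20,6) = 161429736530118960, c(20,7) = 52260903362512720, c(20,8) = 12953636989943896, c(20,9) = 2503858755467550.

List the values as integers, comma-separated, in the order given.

[21] T[21,4]:20*610116075740491776+668609730341153280=12870931245150988800 · T[21,5]:20*371384787345228000+610116075740491776=8037811822645051776 · T[21,6]:20*161429736530118960+371384787345228000=3599979517947607200 · T[21,7]:20*52260903362512720+161429736530118960=1206647803780373360 · T[21,8]:20*12953636989943896+52260903362512720=311333643161390640 · T[21,9]:20*2503858755467550+12953636989943896=63030812099294896
[22] T[22,5]:21*8037811822645051776+12870931245150988800=181664979520697076096 · T[22,6]:21*3599979517947607200+8037811822645051776=83637381699544802976 · T[22,7]:21*1206647803780373360+3599979517947607200=28939583397335447760 · T[22,8]:21*311333643161390640+1206647803780373360=7744654310169576800 · T[22,9]:21*63030812099294896+311333643161390640=1634980697246583456
[23] T[23,6]:22*83637381699544802976+181664979520697076096=2021687376910682741568 · T[23,7]:22*28939583397335447760+83637381699544802976=720308216440924653696 · T[23,8]:22*7744654310169576800+28939583397335447760=199321978221066137360 · T[23,9]:22*1634980697246583456+7744654310169576800=43714229649594412832
Read c(23,6) = 2021687376910682741568, c(23,7) = 720308216440924653696, c(23,8) = 199321978221066137360, c(23,9) = 43714229649594412832.

2021687376910682741568, 720308216440924653696, 199321978221066137360, 43714229649594412832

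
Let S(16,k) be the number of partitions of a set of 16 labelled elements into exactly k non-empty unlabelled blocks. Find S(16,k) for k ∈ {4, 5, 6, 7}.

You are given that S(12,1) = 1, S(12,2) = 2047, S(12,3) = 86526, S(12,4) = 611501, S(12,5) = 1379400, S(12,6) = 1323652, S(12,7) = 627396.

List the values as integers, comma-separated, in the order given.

171798901, 1096190550, 2734926558, 3281882604

row 13: T[13][1]=1·1+0=1  T[13][2]=2·2047+1=4095  T[13][3]=3·86526+2047=261625  T[13][4]=4·611501+86526=2532530  T[13][5]=5·1379400+611501=7508501  T[13][6]=6·1323652+1379400=9321312  T[13][7]=7·627396+1323652=5715424
row 14: T[14][2]=2·4095+1=8191  T[14][3]=3·261625+4095=788970  T[14][4]=4·2532530+261625=10391745  T[14][5]=5·7508501+2532530=40075035  T[14][6]=6·9321312+7508501=63436373  T[14][7]=7·5715424+9321312=49329280
row 15: T[15][3]=3·788970+8191=2375101  T[15][4]=4·10391745+788970=42355950  T[15][5]=5·40075035+10391745=210766920  T[15][6]=6·63436373+40075035=420693273  T[15][7]=7·49329280+63436373=408741333
row 16: T[16][4]=4·42355950+2375101=171798901  T[16][5]=5·210766920+42355950=1096190550  T[16][6]=6·420693273+210766920=2734926558  T[16][7]=7·408741333+420693273=3281882604
Read S(16,4) = 171798901, S(16,5) = 1096190550, S(16,6) = 2734926558, S(16,7) = 3281882604.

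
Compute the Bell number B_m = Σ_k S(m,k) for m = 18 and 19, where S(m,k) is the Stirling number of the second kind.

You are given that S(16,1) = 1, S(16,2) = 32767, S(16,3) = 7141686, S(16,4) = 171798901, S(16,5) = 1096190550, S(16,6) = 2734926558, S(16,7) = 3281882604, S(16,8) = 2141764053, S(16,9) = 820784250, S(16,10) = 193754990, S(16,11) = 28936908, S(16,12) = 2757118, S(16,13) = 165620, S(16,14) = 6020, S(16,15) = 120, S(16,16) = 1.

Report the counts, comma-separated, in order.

r17: T_17,1=1×1+0=1; T_17,2=2×32767+1=65535; T_17,3=3×7141686+32767=21457825; T_17,4=4×171798901+7141686=694337290; T_17,5=5×1096190550+171798901=5652751651; T_17,6=6×2734926558+1096190550=17505749898; T_17,7=7×3281882604+2734926558=25708104786; T_17,8=8×2141764053+3281882604=20415995028; T_17,9=9×820784250+2141764053=9528822303; T_17,10=10×193754990+820784250=2758334150; T_17,11=11×28936908+193754990=512060978; T_17,12=12×2757118+28936908=62022324; T_17,13=13×165620+2757118=4910178; T_17,14=14×6020+165620=249900; T_17,15=15×120+6020=7820; T_17,16=16×1+120=136; T_17,17=17×0+1=1
r18: T_18,1=1×1+0=1; T_18,2=2×65535+1=131071; T_18,3=3×21457825+65535=64439010; T_18,4=4×694337290+21457825=2798806985; T_18,5=5×5652751651+694337290=28958095545; T_18,6=6×17505749898+5652751651=110687251039; T_18,7=7×25708104786+17505749898=197462483400; T_18,8=8×20415995028+25708104786=189036065010; T_18,9=9×9528822303+20415995028=106175395755; T_18,10=10×2758334150+9528822303=37112163803; T_18,11=11×512060978+2758334150=8391004908; T_18,12=12×62022324+512060978=1256328866; T_18,13=13×4910178+62022324=125854638; T_18,14=14×249900+4910178=8408778; T_18,15=15×7820+249900=367200; T_18,16=16×136+7820=9996; T_18,17=17×1+136=153; T_18,18=18×0+1=1
r19: T_19,1=1×1+0=1; T_19,2=2×131071+1=262143; T_19,3=3×64439010+131071=193448101; T_19,4=4×2798806985+64439010=11259666950; T_19,5=5×28958095545+2798806985=147589284710; T_19,6=6×110687251039+28958095545=693081601779; T_19,7=7×197462483400+110687251039=1492924634839; T_19,8=8×189036065010+197462483400=1709751003480; T_19,9=9×106175395755+189036065010=1144614626805; T_19,10=10×37112163803+106175395755=477297033785; T_19,11=11×8391004908+37112163803=129413217791; T_19,12=12×1256328866+8391004908=23466951300; T_19,13=13×125854638+1256328866=2892439160; T_19,14=14×8408778+125854638=243577530; T_19,15=15×367200+8408778=13916778; T_19,16=16×9996+367200=527136; T_19,17=17×153+9996=12597; T_19,18=18×1+153=171; T_19,19=19×0+1=1
B_18 = ΣS(18,k) = 1+131071+64439010+2798806985+28958095545+110687251039+197462483400+189036065010+106175395755+37112163803+8391004908+1256328866+125854638+8408778+367200+9996+153+1 = 682076806159
B_19 = ΣS(19,k) = 1+262143+193448101+11259666950+147589284710+693081601779+1492924634839+1709751003480+1144614626805+477297033785+129413217791+23466951300+2892439160+243577530+13916778+527136+12597+171+1 = 5832742205057

682076806159, 5832742205057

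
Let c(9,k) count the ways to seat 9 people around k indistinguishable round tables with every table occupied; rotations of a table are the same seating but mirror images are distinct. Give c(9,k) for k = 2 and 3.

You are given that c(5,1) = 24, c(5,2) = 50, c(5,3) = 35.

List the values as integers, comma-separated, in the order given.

@6  (6,1):24·5+0→120, (6,2):50·5+24→274, (6,3):35·5+50→225
@7  (7,1):120·6+0→720, (7,2):274·6+120→1764, (7,3):225·6+274→1624
@8  (8,1):720·7+0→5040, (8,2):1764·7+720→13068, (8,3):1624·7+1764→13132
@9  (9,2):13068·8+5040→109584, (9,3):13132·8+13068→118124
Read c(9,2) = 109584, c(9,3) = 118124.

109584, 118124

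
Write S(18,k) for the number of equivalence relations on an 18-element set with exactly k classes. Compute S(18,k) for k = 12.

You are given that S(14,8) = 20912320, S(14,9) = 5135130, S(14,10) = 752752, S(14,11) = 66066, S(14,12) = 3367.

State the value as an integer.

[15] T[15,9]:9*5135130+20912320=67128490 · T[15,10]:10*752752+5135130=12662650 · T[15,11]:11*66066+752752=1479478 · T[15,12]:12*3367+66066=106470
[16] T[16,10]:10*12662650+67128490=193754990 · T[16,11]:11*1479478+12662650=28936908 · T[16,12]:12*106470+1479478=2757118
[17] T[17,11]:11*28936908+193754990=512060978 · T[17,12]:12*2757118+28936908=62022324
[18] T[18,12]:12*62022324+512060978=1256328866
Read S(18,12) = 1256328866.

1256328866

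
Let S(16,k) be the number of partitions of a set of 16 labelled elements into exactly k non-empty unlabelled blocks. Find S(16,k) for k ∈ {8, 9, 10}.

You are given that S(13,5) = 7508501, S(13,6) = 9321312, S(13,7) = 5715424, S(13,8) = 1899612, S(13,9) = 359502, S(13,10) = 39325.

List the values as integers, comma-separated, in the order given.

[14] T[14,6]:6*9321312+7508501=63436373 · T[14,7]:7*5715424+9321312=49329280 · T[14,8]:8*1899612+5715424=20912320 · T[14,9]:9*359502+1899612=5135130 · T[14,10]:10*39325+359502=752752
[15] T[15,7]:7*49329280+63436373=408741333 · T[15,8]:8*20912320+49329280=216627840 · T[15,9]:9*5135130+20912320=67128490 · T[15,10]:10*752752+5135130=12662650
[16] T[16,8]:8*216627840+408741333=2141764053 · T[16,9]:9*67128490+216627840=820784250 · T[16,10]:10*12662650+67128490=193754990
Read S(16,8) = 2141764053, S(16,9) = 820784250, S(16,10) = 193754990.

2141764053, 820784250, 193754990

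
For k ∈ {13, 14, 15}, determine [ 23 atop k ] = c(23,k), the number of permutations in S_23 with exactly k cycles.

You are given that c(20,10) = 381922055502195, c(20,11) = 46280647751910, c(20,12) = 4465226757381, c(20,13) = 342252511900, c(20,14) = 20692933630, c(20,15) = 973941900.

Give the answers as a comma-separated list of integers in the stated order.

12363045847086207, 971250460939913, 62382416421941

r21: T_21,11=20×46280647751910+381922055502195=1307535010540395; T_21,12=20×4465226757381+46280647751910=135585182899530; T_21,13=20×342252511900+4465226757381=11310276995381; T_21,14=20×20692933630+342252511900=756111184500; T_21,15=20×973941900+20692933630=40171771630
r22: T_22,12=21×135585182899530+1307535010540395=4154823851430525; T_22,13=21×11310276995381+135585182899530=373100999802531; T_22,14=21×756111184500+11310276995381=27188611869881; T_22,15=21×40171771630+756111184500=1599718388730
r23: T_23,13=22×373100999802531+4154823851430525=12363045847086207; T_23,14=22×27188611869881+373100999802531=971250460939913; T_23,15=22×1599718388730+27188611869881=62382416421941
Read c(23,13) = 12363045847086207, c(23,14) = 971250460939913, c(23,15) = 62382416421941.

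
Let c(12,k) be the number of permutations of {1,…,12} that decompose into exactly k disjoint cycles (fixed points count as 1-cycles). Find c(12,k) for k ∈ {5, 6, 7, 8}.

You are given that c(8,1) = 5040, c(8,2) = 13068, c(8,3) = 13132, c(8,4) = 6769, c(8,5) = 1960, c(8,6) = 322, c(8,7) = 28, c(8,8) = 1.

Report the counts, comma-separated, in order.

[9] T[9,2]:8*13068+5040=109584 · T[9,3]:8*13132+13068=118124 · T[9,4]:8*6769+13132=67284 · T[9,5]:8*1960+6769=22449 · T[9,6]:8*322+1960=4536 · T[9,7]:8*28+322=546 · T[9,8]:8*1+28=36
[10] T[10,3]:9*118124+109584=1172700 · T[10,4]:9*67284+118124=723680 · T[10,5]:9*22449+67284=269325 · T[10,6]:9*4536+22449=63273 · T[10,7]:9*546+4536=9450 · T[10,8]:9*36+546=870
[11] T[11,4]:10*723680+1172700=8409500 · T[11,5]:10*269325+723680=3416930 · T[11,6]:10*63273+269325=902055 · T[11,7]:10*9450+63273=157773 · T[11,8]:10*870+9450=18150
[12] T[12,5]:11*3416930+8409500=45995730 · T[12,6]:11*902055+3416930=13339535 · T[12,7]:11*157773+902055=2637558 · T[12,8]:11*18150+157773=357423
Read c(12,5) = 45995730, c(12,6) = 13339535, c(12,7) = 2637558, c(12,8) = 357423.

45995730, 13339535, 2637558, 357423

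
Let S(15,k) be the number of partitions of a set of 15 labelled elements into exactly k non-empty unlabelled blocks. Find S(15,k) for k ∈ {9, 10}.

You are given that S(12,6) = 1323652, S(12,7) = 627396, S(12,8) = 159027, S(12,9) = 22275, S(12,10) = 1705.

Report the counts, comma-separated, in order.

67128490, 12662650

@13  (13,7):627396·7+1323652→5715424, (13,8):159027·8+627396→1899612, (13,9):22275·9+159027→359502, (13,10):1705·10+22275→39325
@14  (14,8):1899612·8+5715424→20912320, (14,9):359502·9+1899612→5135130, (14,10):39325·10+359502→752752
@15  (15,9):5135130·9+20912320→67128490, (15,10):752752·10+5135130→12662650
Read S(15,9) = 67128490, S(15,10) = 12662650.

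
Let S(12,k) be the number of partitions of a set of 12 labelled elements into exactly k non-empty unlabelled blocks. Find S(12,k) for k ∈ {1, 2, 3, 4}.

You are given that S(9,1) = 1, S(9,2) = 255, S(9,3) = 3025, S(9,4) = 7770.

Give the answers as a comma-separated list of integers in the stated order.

1, 2047, 86526, 611501

[10] T[10,1]:1*1+0=1 · T[10,2]:2*255+1=511 · T[10,3]:3*3025+255=9330 · T[10,4]:4*7770+3025=34105
[11] T[11,1]:1*1+0=1 · T[11,2]:2*511+1=1023 · T[11,3]:3*9330+511=28501 · T[11,4]:4*34105+9330=145750
[12] T[12,1]:1*1+0=1 · T[12,2]:2*1023+1=2047 · T[12,3]:3*28501+1023=86526 · T[12,4]:4*145750+28501=611501
Read S(12,1) = 1, S(12,2) = 2047, S(12,3) = 86526, S(12,4) = 611501.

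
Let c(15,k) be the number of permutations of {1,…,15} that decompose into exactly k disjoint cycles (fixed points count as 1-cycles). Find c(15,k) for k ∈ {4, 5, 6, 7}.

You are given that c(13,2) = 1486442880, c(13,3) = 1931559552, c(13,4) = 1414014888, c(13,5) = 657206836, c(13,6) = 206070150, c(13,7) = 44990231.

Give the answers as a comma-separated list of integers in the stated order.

310989260400, 159721605680, 56663366760, 14409322928

i=14: T(14,3)=1486442880+13·1931559552=26596717056 | T(14,4)=1931559552+13·1414014888=20313753096 | T(14,5)=1414014888+13·657206836=9957703756 | T(14,6)=657206836+13·206070150=3336118786 | T(14,7)=206070150+13·44990231=790943153
i=15: T(15,4)=26596717056+14·20313753096=310989260400 | T(15,5)=20313753096+14·9957703756=159721605680 | T(15,6)=9957703756+14·3336118786=56663366760 | T(15,7)=3336118786+14·790943153=14409322928
Read c(15,4) = 310989260400, c(15,5) = 159721605680, c(15,6) = 56663366760, c(15,7) = 14409322928.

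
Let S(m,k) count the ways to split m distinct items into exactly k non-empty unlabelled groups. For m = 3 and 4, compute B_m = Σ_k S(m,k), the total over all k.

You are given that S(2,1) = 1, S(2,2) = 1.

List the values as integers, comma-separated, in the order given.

r3: T_3,1=1×1+0=1; T_3,2=2×1+1=3; T_3,3=3×0+1=1
r4: T_4,1=1×1+0=1; T_4,2=2×3+1=7; T_4,3=3×1+3=6; T_4,4=4×0+1=1
B_3 = ΣS(3,k) = 1+3+1 = 5
B_4 = ΣS(4,k) = 1+7+6+1 = 15

5, 15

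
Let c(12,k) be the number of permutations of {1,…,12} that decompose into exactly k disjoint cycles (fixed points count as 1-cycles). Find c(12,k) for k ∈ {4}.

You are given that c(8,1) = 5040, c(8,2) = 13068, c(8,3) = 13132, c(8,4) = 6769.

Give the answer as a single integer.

row 9: T[9][1]=8·5040+0=40320  T[9][2]=8·13068+5040=109584  T[9][3]=8·13132+13068=118124  T[9][4]=8·6769+13132=67284
row 10: T[10][2]=9·109584+40320=1026576  T[10][3]=9·118124+109584=1172700  T[10][4]=9·67284+118124=723680
row 11: T[11][3]=10·1172700+1026576=12753576  T[11][4]=10·723680+1172700=8409500
row 12: T[12][4]=11·8409500+12753576=105258076
Read c(12,4) = 105258076.

105258076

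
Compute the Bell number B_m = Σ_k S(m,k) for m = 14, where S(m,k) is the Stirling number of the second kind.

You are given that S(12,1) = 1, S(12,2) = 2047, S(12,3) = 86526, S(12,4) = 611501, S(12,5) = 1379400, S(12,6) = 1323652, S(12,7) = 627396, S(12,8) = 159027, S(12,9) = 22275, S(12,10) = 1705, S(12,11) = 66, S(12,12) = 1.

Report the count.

190899322

i=13: T(13,1)=0+1·1=1 | T(13,2)=1+2·2047=4095 | T(13,3)=2047+3·86526=261625 | T(13,4)=86526+4·611501=2532530 | T(13,5)=611501+5·1379400=7508501 | T(13,6)=1379400+6·1323652=9321312 | T(13,7)=1323652+7·627396=5715424 | T(13,8)=627396+8·159027=1899612 | T(13,9)=159027+9·22275=359502 | T(13,10)=22275+10·1705=39325 | T(13,11)=1705+11·66=2431 | T(13,12)=66+12·1=78 | T(13,13)=1+13·0=1
i=14: T(14,1)=0+1·1=1 | T(14,2)=1+2·4095=8191 | T(14,3)=4095+3·261625=788970 | T(14,4)=261625+4·2532530=10391745 | T(14,5)=2532530+5·7508501=40075035 | T(14,6)=7508501+6·9321312=63436373 | T(14,7)=9321312+7·5715424=49329280 | T(14,8)=5715424+8·1899612=20912320 | T(14,9)=1899612+9·359502=5135130 | T(14,10)=359502+10·39325=752752 | T(14,11)=39325+11·2431=66066 | T(14,12)=2431+12·78=3367 | T(14,13)=78+13·1=91 | T(14,14)=1+14·0=1
B_14 = ΣS(14,k) = 1+8191+788970+10391745+40075035+63436373+49329280+20912320+5135130+752752+66066+3367+91+1 = 190899322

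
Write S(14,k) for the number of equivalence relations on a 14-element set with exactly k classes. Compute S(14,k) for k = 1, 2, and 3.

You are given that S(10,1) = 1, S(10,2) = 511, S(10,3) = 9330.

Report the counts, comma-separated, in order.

1, 8191, 788970

r11: T_11,1=1×1+0=1; T_11,2=2×511+1=1023; T_11,3=3×9330+511=28501
r12: T_12,1=1×1+0=1; T_12,2=2×1023+1=2047; T_12,3=3×28501+1023=86526
r13: T_13,1=1×1+0=1; T_13,2=2×2047+1=4095; T_13,3=3×86526+2047=261625
r14: T_14,1=1×1+0=1; T_14,2=2×4095+1=8191; T_14,3=3×261625+4095=788970
Read S(14,1) = 1, S(14,2) = 8191, S(14,3) = 788970.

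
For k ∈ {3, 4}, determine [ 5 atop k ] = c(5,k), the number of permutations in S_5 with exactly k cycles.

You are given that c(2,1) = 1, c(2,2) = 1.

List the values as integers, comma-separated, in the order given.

i=3: T(3,1)=0+2·1=2 | T(3,2)=1+2·1=3 | T(3,3)=1+2·0=1
i=4: T(4,2)=2+3·3=11 | T(4,3)=3+3·1=6 | T(4,4)=1+3·0=1
i=5: T(5,3)=11+4·6=35 | T(5,4)=6+4·1=10
Read c(5,3) = 35, c(5,4) = 10.

35, 10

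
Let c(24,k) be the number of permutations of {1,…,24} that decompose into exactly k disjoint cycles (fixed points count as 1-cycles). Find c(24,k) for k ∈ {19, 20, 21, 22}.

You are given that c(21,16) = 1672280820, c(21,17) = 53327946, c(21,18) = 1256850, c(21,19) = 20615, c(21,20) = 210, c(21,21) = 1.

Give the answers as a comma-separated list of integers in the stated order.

7234669596, 168423871, 2932776, 35926

i=22: T(22,17)=1672280820+21·53327946=2792167686 | T(22,18)=53327946+21·1256850=79721796 | T(22,19)=1256850+21·20615=1689765 | T(22,20)=20615+21·210=25025 | T(22,21)=210+21·1=231 | T(22,22)=1+21·0=1
i=23: T(23,18)=2792167686+22·79721796=4546047198 | T(23,19)=79721796+22·1689765=116896626 | T(23,20)=1689765+22·25025=2240315 | T(23,21)=25025+22·231=30107 | T(23,22)=231+22·1=253
i=24: T(24,19)=4546047198+23·116896626=7234669596 | T(24,20)=116896626+23·2240315=168423871 | T(24,21)=2240315+23·30107=2932776 | T(24,22)=30107+23·253=35926
Read c(24,19) = 7234669596, c(24,20) = 168423871, c(24,21) = 2932776, c(24,22) = 35926.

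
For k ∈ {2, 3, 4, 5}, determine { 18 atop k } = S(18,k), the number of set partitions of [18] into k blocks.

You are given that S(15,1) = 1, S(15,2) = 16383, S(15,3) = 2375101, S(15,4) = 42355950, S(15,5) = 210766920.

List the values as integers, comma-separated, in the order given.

@16  (16,1):1·1+0→1, (16,2):16383·2+1→32767, (16,3):2375101·3+16383→7141686, (16,4):42355950·4+2375101→171798901, (16,5):210766920·5+42355950→1096190550
@17  (17,1):1·1+0→1, (17,2):32767·2+1→65535, (17,3):7141686·3+32767→21457825, (17,4):171798901·4+7141686→694337290, (17,5):1096190550·5+171798901→5652751651
@18  (18,2):65535·2+1→131071, (18,3):21457825·3+65535→64439010, (18,4):694337290·4+21457825→2798806985, (18,5):5652751651·5+694337290→28958095545
Read S(18,2) = 131071, S(18,3) = 64439010, S(18,4) = 2798806985, S(18,5) = 28958095545.

131071, 64439010, 2798806985, 28958095545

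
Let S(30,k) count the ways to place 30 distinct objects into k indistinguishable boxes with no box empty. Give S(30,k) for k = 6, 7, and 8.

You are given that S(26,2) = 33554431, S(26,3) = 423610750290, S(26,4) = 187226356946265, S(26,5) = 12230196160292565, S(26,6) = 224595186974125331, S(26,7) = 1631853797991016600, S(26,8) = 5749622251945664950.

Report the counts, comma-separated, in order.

[27] T[27,3]:3*423610750290+33554431=1270865805301 · T[27,4]:4*187226356946265+423610750290=749329038535350 · T[27,5]:5*12230196160292565+187226356946265=61338207158409090 · T[27,6]:6*224595186974125331+12230196160292565=1359801318005044551 · T[27,7]:7*1631853797991016600+224595186974125331=11647571772911241531 · T[27,8]:8*5749622251945664950+1631853797991016600=47628831813556336200
[28] T[28,4]:4*749329038535350+1270865805301=2998587019946701 · T[28,5]:5*61338207158409090+749329038535350=307440364830580800 · T[28,6]:6*1359801318005044551+61338207158409090=8220146115188676396 · T[28,7]:7*11647571772911241531+1359801318005044551=82892803728383735268 · T[28,8]:8*47628831813556336200+11647571772911241531=392678226281361931131
[29] T[29,5]:5*307440364830580800+2998587019946701=1540200411172850701 · T[29,6]:6*8220146115188676396+307440364830580800=49628317055962639176 · T[29,7]:7*82892803728383735268+8220146115188676396=588469772213874823272 · T[29,8]:8*392678226281361931131+82892803728383735268=3224318613979279184316
[30] T[30,6]:6*49628317055962639176+1540200411172850701=299310102746948685757 · T[30,7]:7*588469772213874823272+49628317055962639176=4168916722553086402080 · T[30,8]:8*3224318613979279184316+588469772213874823272=26383018684048108297800
Read S(30,6) = 299310102746948685757, S(30,7) = 4168916722553086402080, S(30,8) = 26383018684048108297800.

299310102746948685757, 4168916722553086402080, 26383018684048108297800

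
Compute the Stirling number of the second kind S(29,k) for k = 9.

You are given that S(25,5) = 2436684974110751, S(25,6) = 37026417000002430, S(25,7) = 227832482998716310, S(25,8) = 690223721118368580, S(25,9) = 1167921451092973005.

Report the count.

9452962848327254398506

row 26: T[26][6]=6·37026417000002430+2436684974110751=224595186974125331  T[26][7]=7·227832482998716310+37026417000002430=1631853797991016600  T[26][8]=8·690223721118368580+227832482998716310=5749622251945664950  T[26][9]=9·1167921451092973005+690223721118368580=11201516780955125625
row 27: T[27][7]=7·1631853797991016600+224595186974125331=11647571772911241531  T[27][8]=8·5749622251945664950+1631853797991016600=47628831813556336200  T[27][9]=9·11201516780955125625+5749622251945664950=106563273280541795575
row 28: T[28][8]=8·47628831813556336200+11647571772911241531=392678226281361931131  T[28][9]=9·106563273280541795575+47628831813556336200=1006698291338432496375
row 29: T[29][9]=9·1006698291338432496375+392678226281361931131=9452962848327254398506
Read S(29,9) = 9452962848327254398506.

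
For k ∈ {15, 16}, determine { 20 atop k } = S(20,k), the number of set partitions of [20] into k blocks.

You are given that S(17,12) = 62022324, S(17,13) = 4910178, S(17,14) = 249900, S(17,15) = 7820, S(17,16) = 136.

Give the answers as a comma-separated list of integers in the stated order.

452329200, 22350954

[18] T[18,13]:13*4910178+62022324=125854638 · T[18,14]:14*249900+4910178=8408778 · T[18,15]:15*7820+249900=367200 · T[18,16]:16*136+7820=9996
[19] T[19,14]:14*8408778+125854638=243577530 · T[19,15]:15*367200+8408778=13916778 · T[19,16]:16*9996+367200=527136
[20] T[20,15]:15*13916778+243577530=452329200 · T[20,16]:16*527136+13916778=22350954
Read S(20,15) = 452329200, S(20,16) = 22350954.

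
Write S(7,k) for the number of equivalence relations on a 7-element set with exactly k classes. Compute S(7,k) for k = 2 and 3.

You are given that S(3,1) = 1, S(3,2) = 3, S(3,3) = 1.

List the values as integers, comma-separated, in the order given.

row 4: T[4][1]=1·1+0=1  T[4][2]=2·3+1=7  T[4][3]=3·1+3=6
row 5: T[5][1]=1·1+0=1  T[5][2]=2·7+1=15  T[5][3]=3·6+7=25
row 6: T[6][1]=1·1+0=1  T[6][2]=2·15+1=31  T[6][3]=3·25+15=90
row 7: T[7][2]=2·31+1=63  T[7][3]=3·90+31=301
Read S(7,2) = 63, S(7,3) = 301.

63, 301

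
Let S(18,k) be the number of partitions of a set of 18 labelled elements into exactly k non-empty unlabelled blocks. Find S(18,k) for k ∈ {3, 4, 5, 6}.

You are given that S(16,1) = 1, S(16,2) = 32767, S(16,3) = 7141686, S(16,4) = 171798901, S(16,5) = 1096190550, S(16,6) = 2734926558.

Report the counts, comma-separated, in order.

i=17: T(17,2)=1+2·32767=65535 | T(17,3)=32767+3·7141686=21457825 | T(17,4)=7141686+4·171798901=694337290 | T(17,5)=171798901+5·1096190550=5652751651 | T(17,6)=1096190550+6·2734926558=17505749898
i=18: T(18,3)=65535+3·21457825=64439010 | T(18,4)=21457825+4·694337290=2798806985 | T(18,5)=694337290+5·5652751651=28958095545 | T(18,6)=5652751651+6·17505749898=110687251039
Read S(18,3) = 64439010, S(18,4) = 2798806985, S(18,5) = 28958095545, S(18,6) = 110687251039.

64439010, 2798806985, 28958095545, 110687251039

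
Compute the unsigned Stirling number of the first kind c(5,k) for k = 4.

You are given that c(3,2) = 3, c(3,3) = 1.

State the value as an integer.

10

i=4: T(4,3)=3+3·1=6 | T(4,4)=1+3·0=1
i=5: T(5,4)=6+4·1=10
Read c(5,4) = 10.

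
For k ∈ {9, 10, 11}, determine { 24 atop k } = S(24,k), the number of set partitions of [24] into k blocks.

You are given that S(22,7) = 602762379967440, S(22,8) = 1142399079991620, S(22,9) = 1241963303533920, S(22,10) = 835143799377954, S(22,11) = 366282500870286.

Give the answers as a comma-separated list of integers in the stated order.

120622574326072500, 108254081784931500, 63100165695775560

@23  (23,8):1142399079991620·8+602762379967440→9741955019900400, (23,9):1241963303533920·9+1142399079991620→12320068811796900, (23,10):835143799377954·10+1241963303533920→9593401297313460, (23,11):366282500870286·11+835143799377954→4864251308951100
@24  (24,9):12320068811796900·9+9741955019900400→120622574326072500, (24,10):9593401297313460·10+12320068811796900→108254081784931500, (24,11):4864251308951100·11+9593401297313460→63100165695775560
Read S(24,9) = 120622574326072500, S(24,10) = 108254081784931500, S(24,11) = 63100165695775560.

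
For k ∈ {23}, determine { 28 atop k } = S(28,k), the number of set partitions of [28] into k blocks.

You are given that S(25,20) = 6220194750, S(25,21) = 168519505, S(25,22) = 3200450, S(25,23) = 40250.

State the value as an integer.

@26  (26,21):168519505·21+6220194750→9759104355, (26,22):3200450·22+168519505→238929405, (26,23):40250·23+3200450→4126200
@27  (27,22):238929405·22+9759104355→15015551265, (27,23):4126200·23+238929405→333832005
@28  (28,23):333832005·23+15015551265→22693687380
Read S(28,23) = 22693687380.

22693687380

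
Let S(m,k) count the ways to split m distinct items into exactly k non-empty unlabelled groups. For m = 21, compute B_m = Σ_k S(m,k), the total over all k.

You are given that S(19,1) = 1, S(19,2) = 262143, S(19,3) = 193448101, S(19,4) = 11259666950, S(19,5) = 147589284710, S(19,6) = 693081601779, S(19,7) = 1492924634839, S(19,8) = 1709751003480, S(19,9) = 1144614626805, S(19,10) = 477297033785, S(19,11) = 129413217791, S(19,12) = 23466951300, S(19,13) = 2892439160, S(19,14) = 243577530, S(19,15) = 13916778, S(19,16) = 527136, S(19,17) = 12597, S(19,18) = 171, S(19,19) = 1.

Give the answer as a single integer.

i=20: T(20,1)=0+1·1=1 | T(20,2)=1+2·262143=524287 | T(20,3)=262143+3·193448101=580606446 | T(20,4)=193448101+4·11259666950=45232115901 | T(20,5)=11259666950+5·147589284710=749206090500 | T(20,6)=147589284710+6·693081601779=4306078895384 | T(20,7)=693081601779+7·1492924634839=11143554045652 | T(20,8)=1492924634839+8·1709751003480=15170932662679 | T(20,9)=1709751003480+9·1144614626805=12011282644725 | T(20,10)=1144614626805+10·477297033785=5917584964655 | T(20,11)=477297033785+11·129413217791=1900842429486 | T(20,12)=129413217791+12·23466951300=411016633391 | T(20,13)=23466951300+13·2892439160=61068660380 | T(20,14)=2892439160+14·243577530=6302524580 | T(20,15)=243577530+15·13916778=452329200 | T(20,16)=13916778+16·527136=22350954 | T(20,17)=527136+17·12597=741285 | T(20,18)=12597+18·171=15675 | T(20,19)=171+19·1=190 | T(20,20)=1+20·0=1
i=21: T(21,1)=0+1·1=1 | T(21,2)=1+2·524287=1048575 | T(21,3)=524287+3·580606446=1742343625 | T(21,4)=580606446+4·45232115901=181509070050 | T(21,5)=45232115901+5·749206090500=3791262568401 | T(21,6)=749206090500+6·4306078895384=26585679462804 | T(21,7)=4306078895384+7·11143554045652=82310957214948 | T(21,8)=11143554045652+8·15170932662679=132511015347084 | T(21,9)=15170932662679+9·12011282644725=123272476465204 | T(21,10)=12011282644725+10·5917584964655=71187132291275 | T(21,11)=5917584964655+11·1900842429486=26826851689001 | T(21,12)=1900842429486+12·411016633391=6833042030178 | T(21,13)=411016633391+13·61068660380=1204909218331 | T(21,14)=61068660380+14·6302524580=149304004500 | T(21,15)=6302524580+15·452329200=13087462580 | T(21,16)=452329200+16·22350954=809944464 | T(21,17)=22350954+17·741285=34952799 | T(21,18)=741285+18·15675=1023435 | T(21,19)=15675+19·190=19285 | T(21,20)=190+20·1=210 | T(21,21)=1+21·0=1
B_21 = ΣS(21,k) = 1+1048575+1742343625+181509070050+3791262568401+26585679462804+82310957214948+132511015347084+123272476465204+71187132291275+26826851689001+6833042030178+1204909218331+149304004500+13087462580+809944464+34952799+1023435+19285+210+1 = 474869816156751

474869816156751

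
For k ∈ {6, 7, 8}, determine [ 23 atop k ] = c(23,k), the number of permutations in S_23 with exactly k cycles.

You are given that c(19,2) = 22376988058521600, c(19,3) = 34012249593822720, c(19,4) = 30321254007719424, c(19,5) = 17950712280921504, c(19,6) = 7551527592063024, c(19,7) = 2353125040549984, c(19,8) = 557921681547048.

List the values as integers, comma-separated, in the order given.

[20] T[20,3]:19*34012249593822720+22376988058521600=668609730341153280 · T[20,4]:19*30321254007719424+34012249593822720=610116075740491776 · T[20,5]:19*17950712280921504+30321254007719424=371384787345228000 · T[20,6]:19*7551527592063024+17950712280921504=161429736530118960 · T[20,7]:19*2353125040549984+7551527592063024=52260903362512720 · T[20,8]:19*557921681547048+2353125040549984=12953636989943896
[21] T[21,4]:20*610116075740491776+668609730341153280=12870931245150988800 · T[21,5]:20*371384787345228000+610116075740491776=8037811822645051776 · T[21,6]:20*161429736530118960+371384787345228000=3599979517947607200 · T[21,7]:20*52260903362512720+161429736530118960=1206647803780373360 · T[21,8]:20*12953636989943896+52260903362512720=311333643161390640
[22] T[22,5]:21*8037811822645051776+12870931245150988800=181664979520697076096 · T[22,6]:21*3599979517947607200+8037811822645051776=83637381699544802976 · T[22,7]:21*1206647803780373360+3599979517947607200=28939583397335447760 · T[22,8]:21*311333643161390640+1206647803780373360=7744654310169576800
[23] T[23,6]:22*83637381699544802976+181664979520697076096=2021687376910682741568 · T[23,7]:22*28939583397335447760+83637381699544802976=720308216440924653696 · T[23,8]:22*7744654310169576800+28939583397335447760=199321978221066137360
Read c(23,6) = 2021687376910682741568, c(23,7) = 720308216440924653696, c(23,8) = 199321978221066137360.

2021687376910682741568, 720308216440924653696, 199321978221066137360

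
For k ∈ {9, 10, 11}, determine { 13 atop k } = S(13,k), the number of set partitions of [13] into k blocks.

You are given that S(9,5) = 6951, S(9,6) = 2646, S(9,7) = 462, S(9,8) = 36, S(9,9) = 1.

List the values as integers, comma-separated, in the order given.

359502, 39325, 2431

@10  (10,6):2646·6+6951→22827, (10,7):462·7+2646→5880, (10,8):36·8+462→750, (10,9):1·9+36→45, (10,10):0·10+1→1
@11  (11,7):5880·7+22827→63987, (11,8):750·8+5880→11880, (11,9):45·9+750→1155, (11,10):1·10+45→55, (11,11):0·11+1→1
@12  (12,8):11880·8+63987→159027, (12,9):1155·9+11880→22275, (12,10):55·10+1155→1705, (12,11):1·11+55→66
@13  (13,9):22275·9+159027→359502, (13,10):1705·10+22275→39325, (13,11):66·11+1705→2431
Read S(13,9) = 359502, S(13,10) = 39325, S(13,11) = 2431.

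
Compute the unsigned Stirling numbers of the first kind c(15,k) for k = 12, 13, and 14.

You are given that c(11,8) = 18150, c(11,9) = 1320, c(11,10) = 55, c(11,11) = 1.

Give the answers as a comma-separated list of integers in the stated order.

row 12: T[12][9]=11·1320+18150=32670  T[12][10]=11·55+1320=1925  T[12][11]=11·1+55=66  T[12][12]=11·0+1=1
row 13: T[13][10]=12·1925+32670=55770  T[13][11]=12·66+1925=2717  T[13][12]=12·1+66=78  T[13][13]=12·0+1=1
row 14: T[14][11]=13·2717+55770=91091  T[14][12]=13·78+2717=3731  T[14][13]=13·1+78=91  T[14][14]=13·0+1=1
row 15: T[15][12]=14·3731+91091=143325  T[15][13]=14·91+3731=5005  T[15][14]=14·1+91=105
Read c(15,12) = 143325, c(15,13) = 5005, c(15,14) = 105.

143325, 5005, 105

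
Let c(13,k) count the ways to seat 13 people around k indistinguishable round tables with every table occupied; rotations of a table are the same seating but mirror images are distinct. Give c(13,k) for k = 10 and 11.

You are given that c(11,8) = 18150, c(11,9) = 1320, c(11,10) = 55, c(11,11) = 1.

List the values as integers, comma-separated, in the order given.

@12  (12,9):1320·11+18150→32670, (12,10):55·11+1320→1925, (12,11):1·11+55→66
@13  (13,10):1925·12+32670→55770, (13,11):66·12+1925→2717
Read c(13,10) = 55770, c(13,11) = 2717.

55770, 2717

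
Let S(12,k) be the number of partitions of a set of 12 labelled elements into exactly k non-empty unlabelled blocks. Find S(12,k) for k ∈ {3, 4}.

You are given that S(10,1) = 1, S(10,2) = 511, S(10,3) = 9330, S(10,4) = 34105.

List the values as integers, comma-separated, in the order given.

i=11: T(11,2)=1+2·511=1023 | T(11,3)=511+3·9330=28501 | T(11,4)=9330+4·34105=145750
i=12: T(12,3)=1023+3·28501=86526 | T(12,4)=28501+4·145750=611501
Read S(12,3) = 86526, S(12,4) = 611501.

86526, 611501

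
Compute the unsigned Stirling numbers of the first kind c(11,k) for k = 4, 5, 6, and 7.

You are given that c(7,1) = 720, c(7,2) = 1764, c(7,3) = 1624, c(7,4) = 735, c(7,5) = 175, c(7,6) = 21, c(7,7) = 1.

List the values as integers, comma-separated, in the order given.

i=8: T(8,1)=0+7·720=5040 | T(8,2)=720+7·1764=13068 | T(8,3)=1764+7·1624=13132 | T(8,4)=1624+7·735=6769 | T(8,5)=735+7·175=1960 | T(8,6)=175+7·21=322 | T(8,7)=21+7·1=28
i=9: T(9,2)=5040+8·13068=109584 | T(9,3)=13068+8·13132=118124 | T(9,4)=13132+8·6769=67284 | T(9,5)=6769+8·1960=22449 | T(9,6)=1960+8·322=4536 | T(9,7)=322+8·28=546
i=10: T(10,3)=109584+9·118124=1172700 | T(10,4)=118124+9·67284=723680 | T(10,5)=67284+9·22449=269325 | T(10,6)=22449+9·4536=63273 | T(10,7)=4536+9·546=9450
i=11: T(11,4)=1172700+10·723680=8409500 | T(11,5)=723680+10·269325=3416930 | T(11,6)=269325+10·63273=902055 | T(11,7)=63273+10·9450=157773
Read c(11,4) = 8409500, c(11,5) = 3416930, c(11,6) = 902055, c(11,7) = 157773.

8409500, 3416930, 902055, 157773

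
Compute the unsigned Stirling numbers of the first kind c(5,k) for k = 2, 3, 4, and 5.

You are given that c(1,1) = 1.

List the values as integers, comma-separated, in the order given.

50, 35, 10, 1

i=2: T(2,1)=0+1·1=1 | T(2,2)=1+1·0=1
i=3: T(3,1)=0+2·1=2 | T(3,2)=1+2·1=3 | T(3,3)=1+2·0=1
i=4: T(4,1)=0+3·2=6 | T(4,2)=2+3·3=11 | T(4,3)=3+3·1=6 | T(4,4)=1+3·0=1
i=5: T(5,2)=6+4·11=50 | T(5,3)=11+4·6=35 | T(5,4)=6+4·1=10 | T(5,5)=1+4·0=1
Read c(5,2) = 50, c(5,3) = 35, c(5,4) = 10, c(5,5) = 1.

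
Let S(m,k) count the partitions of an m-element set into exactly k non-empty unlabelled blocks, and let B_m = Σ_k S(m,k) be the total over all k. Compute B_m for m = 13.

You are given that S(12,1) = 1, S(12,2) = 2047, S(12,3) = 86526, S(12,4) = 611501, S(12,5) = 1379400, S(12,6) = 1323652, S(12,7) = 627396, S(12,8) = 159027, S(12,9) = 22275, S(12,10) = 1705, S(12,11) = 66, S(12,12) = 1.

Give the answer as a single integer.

r13: T_13,1=1×1+0=1; T_13,2=2×2047+1=4095; T_13,3=3×86526+2047=261625; T_13,4=4×611501+86526=2532530; T_13,5=5×1379400+611501=7508501; T_13,6=6×1323652+1379400=9321312; T_13,7=7×627396+1323652=5715424; T_13,8=8×159027+627396=1899612; T_13,9=9×22275+159027=359502; T_13,10=10×1705+22275=39325; T_13,11=11×66+1705=2431; T_13,12=12×1+66=78; T_13,13=13×0+1=1
B_13 = ΣS(13,k) = 1+4095+261625+2532530+7508501+9321312+5715424+1899612+359502+39325+2431+78+1 = 27644437

27644437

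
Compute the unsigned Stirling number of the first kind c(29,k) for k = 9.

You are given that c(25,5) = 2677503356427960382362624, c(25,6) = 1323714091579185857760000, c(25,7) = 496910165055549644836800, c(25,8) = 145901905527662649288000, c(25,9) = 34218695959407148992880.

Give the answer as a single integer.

i=26: T(26,6)=2677503356427960382362624+25·1323714091579185857760000=35770355645907606826362624 | T(26,7)=1323714091579185857760000+25·496910165055549644836800=13746468217967926978680000 | T(26,8)=496910165055549644836800+25·145901905527662649288000=4144457803247115877036800 | T(26,9)=145901905527662649288000+25·34218695959407148992880=1001369304512841374110000
i=27: T(27,7)=35770355645907606826362624+26·13746468217967926978680000=393178529313073708272042624 | T(27,8)=13746468217967926978680000+26·4144457803247115877036800=121502371102392939781636800 | T(27,9)=4144457803247115877036800+26·1001369304512841374110000=30180059720580991603896800
i=28: T(28,8)=393178529313073708272042624+27·121502371102392939781636800=3673742549077683082376236224 | T(28,9)=121502371102392939781636800+27·30180059720580991603896800=936363983558079713086850400
i=29: T(29,9)=3673742549077683082376236224+28·936363983558079713086850400=29891934088703915048808047424
Read c(29,9) = 29891934088703915048808047424.

29891934088703915048808047424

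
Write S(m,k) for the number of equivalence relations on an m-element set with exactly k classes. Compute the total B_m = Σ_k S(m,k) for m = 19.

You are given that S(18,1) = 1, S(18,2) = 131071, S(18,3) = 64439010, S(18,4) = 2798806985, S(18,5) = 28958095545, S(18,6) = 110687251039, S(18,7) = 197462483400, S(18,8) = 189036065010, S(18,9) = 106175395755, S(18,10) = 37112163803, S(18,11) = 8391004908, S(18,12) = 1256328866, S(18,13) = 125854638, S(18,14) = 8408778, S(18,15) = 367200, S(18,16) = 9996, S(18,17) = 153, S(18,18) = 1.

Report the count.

5832742205057

@19  (19,1):1·1+0→1, (19,2):131071·2+1→262143, (19,3):64439010·3+131071→193448101, (19,4):2798806985·4+64439010→11259666950, (19,5):28958095545·5+2798806985→147589284710, (19,6):110687251039·6+28958095545→693081601779, (19,7):197462483400·7+110687251039→1492924634839, (19,8):189036065010·8+197462483400→1709751003480, (19,9):106175395755·9+189036065010→1144614626805, (19,10):37112163803·10+106175395755→477297033785, (19,11):8391004908·11+37112163803→129413217791, (19,12):1256328866·12+8391004908→23466951300, (19,13):125854638·13+1256328866→2892439160, (19,14):8408778·14+125854638→243577530, (19,15):367200·15+8408778→13916778, (19,16):9996·16+367200→527136, (19,17):153·17+9996→12597, (19,18):1·18+153→171, (19,19):0·19+1→1
B_19 = ΣS(19,k) = 1+262143+193448101+11259666950+147589284710+693081601779+1492924634839+1709751003480+1144614626805+477297033785+129413217791+23466951300+2892439160+243577530+13916778+527136+12597+171+1 = 5832742205057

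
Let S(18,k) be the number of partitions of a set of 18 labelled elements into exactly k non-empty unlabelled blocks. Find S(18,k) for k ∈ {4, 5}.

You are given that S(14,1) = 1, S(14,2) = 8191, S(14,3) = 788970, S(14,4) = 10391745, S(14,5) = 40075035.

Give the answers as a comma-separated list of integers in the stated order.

2798806985, 28958095545

row 15: T[15][1]=1·1+0=1  T[15][2]=2·8191+1=16383  T[15][3]=3·788970+8191=2375101  T[15][4]=4·10391745+788970=42355950  T[15][5]=5·40075035+10391745=210766920
row 16: T[16][2]=2·16383+1=32767  T[16][3]=3·2375101+16383=7141686  T[16][4]=4·42355950+2375101=171798901  T[16][5]=5·210766920+42355950=1096190550
row 17: T[17][3]=3·7141686+32767=21457825  T[17][4]=4·171798901+7141686=694337290  T[17][5]=5·1096190550+171798901=5652751651
row 18: T[18][4]=4·694337290+21457825=2798806985  T[18][5]=5·5652751651+694337290=28958095545
Read S(18,4) = 2798806985, S(18,5) = 28958095545.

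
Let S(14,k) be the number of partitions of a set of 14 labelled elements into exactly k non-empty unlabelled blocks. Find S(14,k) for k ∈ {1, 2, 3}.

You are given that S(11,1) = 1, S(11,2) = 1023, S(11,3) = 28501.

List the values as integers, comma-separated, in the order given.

1, 8191, 788970

row 12: T[12][1]=1·1+0=1  T[12][2]=2·1023+1=2047  T[12][3]=3·28501+1023=86526
row 13: T[13][1]=1·1+0=1  T[13][2]=2·2047+1=4095  T[13][3]=3·86526+2047=261625
row 14: T[14][1]=1·1+0=1  T[14][2]=2·4095+1=8191  T[14][3]=3·261625+4095=788970
Read S(14,1) = 1, S(14,2) = 8191, S(14,3) = 788970.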